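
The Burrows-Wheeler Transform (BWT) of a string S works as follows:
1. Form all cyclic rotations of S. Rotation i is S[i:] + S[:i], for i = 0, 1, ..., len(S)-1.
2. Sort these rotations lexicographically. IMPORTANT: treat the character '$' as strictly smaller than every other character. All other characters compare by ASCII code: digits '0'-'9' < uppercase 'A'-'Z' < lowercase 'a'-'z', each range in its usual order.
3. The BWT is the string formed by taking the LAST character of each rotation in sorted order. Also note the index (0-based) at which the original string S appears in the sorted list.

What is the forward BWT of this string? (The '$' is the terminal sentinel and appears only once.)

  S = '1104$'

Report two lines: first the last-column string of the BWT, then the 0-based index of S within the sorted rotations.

All 5 rotations (rotation i = S[i:]+S[:i]):
  rot[0] = 1104$
  rot[1] = 104$1
  rot[2] = 04$11
  rot[3] = 4$110
  rot[4] = $1104
Sorted (with $ < everything):
  sorted[0] = $1104  (last char: '4')
  sorted[1] = 04$11  (last char: '1')
  sorted[2] = 104$1  (last char: '1')
  sorted[3] = 1104$  (last char: '$')
  sorted[4] = 4$110  (last char: '0')
Last column: 411$0
Original string S is at sorted index 3

Answer: 411$0
3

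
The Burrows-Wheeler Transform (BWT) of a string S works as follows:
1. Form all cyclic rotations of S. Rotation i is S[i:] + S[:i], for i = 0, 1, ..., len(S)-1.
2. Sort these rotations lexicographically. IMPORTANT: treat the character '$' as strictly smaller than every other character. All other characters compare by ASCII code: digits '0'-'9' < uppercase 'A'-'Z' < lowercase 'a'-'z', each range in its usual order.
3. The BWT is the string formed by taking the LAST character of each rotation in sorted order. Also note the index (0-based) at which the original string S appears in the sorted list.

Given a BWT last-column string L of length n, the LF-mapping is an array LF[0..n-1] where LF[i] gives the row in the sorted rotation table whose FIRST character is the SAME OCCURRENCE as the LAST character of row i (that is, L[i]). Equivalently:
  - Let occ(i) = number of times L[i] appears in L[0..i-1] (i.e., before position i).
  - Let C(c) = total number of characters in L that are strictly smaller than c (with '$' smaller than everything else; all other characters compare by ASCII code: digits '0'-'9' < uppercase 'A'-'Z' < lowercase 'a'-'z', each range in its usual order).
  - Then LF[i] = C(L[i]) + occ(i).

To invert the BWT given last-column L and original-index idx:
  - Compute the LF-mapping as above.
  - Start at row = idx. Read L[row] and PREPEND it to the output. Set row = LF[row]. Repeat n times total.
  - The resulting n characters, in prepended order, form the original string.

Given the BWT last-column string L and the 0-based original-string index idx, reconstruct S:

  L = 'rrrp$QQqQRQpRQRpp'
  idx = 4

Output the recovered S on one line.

LF mapping: 14 15 16 9 0 1 2 13 3 6 4 10 7 5 8 11 12
Walk LF starting at row 4, prepending L[row]:
  step 1: row=4, L[4]='$', prepend. Next row=LF[4]=0
  step 2: row=0, L[0]='r', prepend. Next row=LF[0]=14
  step 3: row=14, L[14]='R', prepend. Next row=LF[14]=8
  step 4: row=8, L[8]='Q', prepend. Next row=LF[8]=3
  step 5: row=3, L[3]='p', prepend. Next row=LF[3]=9
  step 6: row=9, L[9]='R', prepend. Next row=LF[9]=6
  step 7: row=6, L[6]='Q', prepend. Next row=LF[6]=2
  step 8: row=2, L[2]='r', prepend. Next row=LF[2]=16
  step 9: row=16, L[16]='p', prepend. Next row=LF[16]=12
  step 10: row=12, L[12]='R', prepend. Next row=LF[12]=7
  step 11: row=7, L[7]='q', prepend. Next row=LF[7]=13
  step 12: row=13, L[13]='Q', prepend. Next row=LF[13]=5
  step 13: row=5, L[5]='Q', prepend. Next row=LF[5]=1
  step 14: row=1, L[1]='r', prepend. Next row=LF[1]=15
  step 15: row=15, L[15]='p', prepend. Next row=LF[15]=11
  step 16: row=11, L[11]='p', prepend. Next row=LF[11]=10
  step 17: row=10, L[10]='Q', prepend. Next row=LF[10]=4
Reversed output: QpprQQqRprQRpQRr$

Answer: QpprQQqRprQRpQRr$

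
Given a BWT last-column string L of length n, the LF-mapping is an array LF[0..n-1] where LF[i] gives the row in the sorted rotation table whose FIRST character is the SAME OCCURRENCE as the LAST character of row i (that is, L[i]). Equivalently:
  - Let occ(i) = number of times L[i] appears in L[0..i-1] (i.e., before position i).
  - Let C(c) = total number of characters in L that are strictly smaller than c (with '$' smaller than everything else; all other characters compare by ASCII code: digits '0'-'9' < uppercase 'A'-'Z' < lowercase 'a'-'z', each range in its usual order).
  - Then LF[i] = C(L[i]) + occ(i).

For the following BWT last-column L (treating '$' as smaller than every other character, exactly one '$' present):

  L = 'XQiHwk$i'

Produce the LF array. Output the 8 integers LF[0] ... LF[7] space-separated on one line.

Answer: 3 2 4 1 7 6 0 5

Derivation:
Char counts: '$':1, 'H':1, 'Q':1, 'X':1, 'i':2, 'k':1, 'w':1
C (first-col start): C('$')=0, C('H')=1, C('Q')=2, C('X')=3, C('i')=4, C('k')=6, C('w')=7
L[0]='X': occ=0, LF[0]=C('X')+0=3+0=3
L[1]='Q': occ=0, LF[1]=C('Q')+0=2+0=2
L[2]='i': occ=0, LF[2]=C('i')+0=4+0=4
L[3]='H': occ=0, LF[3]=C('H')+0=1+0=1
L[4]='w': occ=0, LF[4]=C('w')+0=7+0=7
L[5]='k': occ=0, LF[5]=C('k')+0=6+0=6
L[6]='$': occ=0, LF[6]=C('$')+0=0+0=0
L[7]='i': occ=1, LF[7]=C('i')+1=4+1=5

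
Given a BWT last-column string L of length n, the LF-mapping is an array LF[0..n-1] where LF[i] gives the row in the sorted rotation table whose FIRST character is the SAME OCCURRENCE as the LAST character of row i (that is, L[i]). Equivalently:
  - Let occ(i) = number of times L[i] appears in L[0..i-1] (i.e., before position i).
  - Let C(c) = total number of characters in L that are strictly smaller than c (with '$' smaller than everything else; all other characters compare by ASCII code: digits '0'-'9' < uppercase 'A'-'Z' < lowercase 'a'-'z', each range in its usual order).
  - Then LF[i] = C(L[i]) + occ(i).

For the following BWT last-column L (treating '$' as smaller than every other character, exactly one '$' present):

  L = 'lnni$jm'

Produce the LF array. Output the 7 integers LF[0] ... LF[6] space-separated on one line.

Char counts: '$':1, 'i':1, 'j':1, 'l':1, 'm':1, 'n':2
C (first-col start): C('$')=0, C('i')=1, C('j')=2, C('l')=3, C('m')=4, C('n')=5
L[0]='l': occ=0, LF[0]=C('l')+0=3+0=3
L[1]='n': occ=0, LF[1]=C('n')+0=5+0=5
L[2]='n': occ=1, LF[2]=C('n')+1=5+1=6
L[3]='i': occ=0, LF[3]=C('i')+0=1+0=1
L[4]='$': occ=0, LF[4]=C('$')+0=0+0=0
L[5]='j': occ=0, LF[5]=C('j')+0=2+0=2
L[6]='m': occ=0, LF[6]=C('m')+0=4+0=4

Answer: 3 5 6 1 0 2 4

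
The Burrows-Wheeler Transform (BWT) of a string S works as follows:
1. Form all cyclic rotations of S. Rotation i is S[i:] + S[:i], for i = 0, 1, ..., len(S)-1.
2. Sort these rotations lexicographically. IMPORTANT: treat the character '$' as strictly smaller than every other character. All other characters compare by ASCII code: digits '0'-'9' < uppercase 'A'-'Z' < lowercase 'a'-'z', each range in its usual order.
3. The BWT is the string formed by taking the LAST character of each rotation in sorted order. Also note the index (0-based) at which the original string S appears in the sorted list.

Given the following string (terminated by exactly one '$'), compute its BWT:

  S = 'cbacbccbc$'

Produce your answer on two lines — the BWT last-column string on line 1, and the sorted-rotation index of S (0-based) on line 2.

All 10 rotations (rotation i = S[i:]+S[:i]):
  rot[0] = cbacbccbc$
  rot[1] = bacbccbc$c
  rot[2] = acbccbc$cb
  rot[3] = cbccbc$cba
  rot[4] = bccbc$cbac
  rot[5] = ccbc$cbacb
  rot[6] = cbc$cbacbc
  rot[7] = bc$cbacbcc
  rot[8] = c$cbacbccb
  rot[9] = $cbacbccbc
Sorted (with $ < everything):
  sorted[0] = $cbacbccbc  (last char: 'c')
  sorted[1] = acbccbc$cb  (last char: 'b')
  sorted[2] = bacbccbc$c  (last char: 'c')
  sorted[3] = bc$cbacbcc  (last char: 'c')
  sorted[4] = bccbc$cbac  (last char: 'c')
  sorted[5] = c$cbacbccb  (last char: 'b')
  sorted[6] = cbacbccbc$  (last char: '$')
  sorted[7] = cbc$cbacbc  (last char: 'c')
  sorted[8] = cbccbc$cba  (last char: 'a')
  sorted[9] = ccbc$cbacb  (last char: 'b')
Last column: cbcccb$cab
Original string S is at sorted index 6

Answer: cbcccb$cab
6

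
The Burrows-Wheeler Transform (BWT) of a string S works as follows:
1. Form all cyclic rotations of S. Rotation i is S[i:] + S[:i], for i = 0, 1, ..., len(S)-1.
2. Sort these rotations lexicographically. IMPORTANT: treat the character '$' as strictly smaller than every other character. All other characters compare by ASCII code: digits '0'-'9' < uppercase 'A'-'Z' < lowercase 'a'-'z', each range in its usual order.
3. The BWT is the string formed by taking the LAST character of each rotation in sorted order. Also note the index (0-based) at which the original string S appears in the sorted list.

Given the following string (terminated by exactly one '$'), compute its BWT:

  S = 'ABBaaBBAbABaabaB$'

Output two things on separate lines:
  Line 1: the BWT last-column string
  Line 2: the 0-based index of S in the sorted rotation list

All 17 rotations (rotation i = S[i:]+S[:i]):
  rot[0] = ABBaaBBAbABaabaB$
  rot[1] = BBaaBBAbABaabaB$A
  rot[2] = BaaBBAbABaabaB$AB
  rot[3] = aaBBAbABaabaB$ABB
  rot[4] = aBBAbABaabaB$ABBa
  rot[5] = BBAbABaabaB$ABBaa
  rot[6] = BAbABaabaB$ABBaaB
  rot[7] = AbABaabaB$ABBaaBB
  rot[8] = bABaabaB$ABBaaBBA
  rot[9] = ABaabaB$ABBaaBBAb
  rot[10] = BaabaB$ABBaaBBAbA
  rot[11] = aabaB$ABBaaBBAbAB
  rot[12] = abaB$ABBaaBBAbABa
  rot[13] = baB$ABBaaBBAbABaa
  rot[14] = aB$ABBaaBBAbABaab
  rot[15] = B$ABBaaBBAbABaaba
  rot[16] = $ABBaaBBAbABaabaB
Sorted (with $ < everything):
  sorted[0] = $ABBaaBBAbABaabaB  (last char: 'B')
  sorted[1] = ABBaaBBAbABaabaB$  (last char: '$')
  sorted[2] = ABaabaB$ABBaaBBAb  (last char: 'b')
  sorted[3] = AbABaabaB$ABBaaBB  (last char: 'B')
  sorted[4] = B$ABBaaBBAbABaaba  (last char: 'a')
  sorted[5] = BAbABaabaB$ABBaaB  (last char: 'B')
  sorted[6] = BBAbABaabaB$ABBaa  (last char: 'a')
  sorted[7] = BBaaBBAbABaabaB$A  (last char: 'A')
  sorted[8] = BaaBBAbABaabaB$AB  (last char: 'B')
  sorted[9] = BaabaB$ABBaaBBAbA  (last char: 'A')
  sorted[10] = aB$ABBaaBBAbABaab  (last char: 'b')
  sorted[11] = aBBAbABaabaB$ABBa  (last char: 'a')
  sorted[12] = aaBBAbABaabaB$ABB  (last char: 'B')
  sorted[13] = aabaB$ABBaaBBAbAB  (last char: 'B')
  sorted[14] = abaB$ABBaaBBAbABa  (last char: 'a')
  sorted[15] = bABaabaB$ABBaaBBA  (last char: 'A')
  sorted[16] = baB$ABBaaBBAbABaa  (last char: 'a')
Last column: B$bBaBaABAbaBBaAa
Original string S is at sorted index 1

Answer: B$bBaBaABAbaBBaAa
1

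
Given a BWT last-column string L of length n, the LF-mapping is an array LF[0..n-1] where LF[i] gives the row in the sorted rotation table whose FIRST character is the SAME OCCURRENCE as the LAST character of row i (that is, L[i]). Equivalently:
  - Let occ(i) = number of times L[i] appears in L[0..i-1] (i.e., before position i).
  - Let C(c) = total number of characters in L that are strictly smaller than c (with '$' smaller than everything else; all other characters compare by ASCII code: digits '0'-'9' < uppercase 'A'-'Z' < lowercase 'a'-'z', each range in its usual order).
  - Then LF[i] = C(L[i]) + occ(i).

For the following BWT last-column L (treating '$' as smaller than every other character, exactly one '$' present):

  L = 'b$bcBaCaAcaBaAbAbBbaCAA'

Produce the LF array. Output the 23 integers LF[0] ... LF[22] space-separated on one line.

Char counts: '$':1, 'A':5, 'B':3, 'C':2, 'a':5, 'b':5, 'c':2
C (first-col start): C('$')=0, C('A')=1, C('B')=6, C('C')=9, C('a')=11, C('b')=16, C('c')=21
L[0]='b': occ=0, LF[0]=C('b')+0=16+0=16
L[1]='$': occ=0, LF[1]=C('$')+0=0+0=0
L[2]='b': occ=1, LF[2]=C('b')+1=16+1=17
L[3]='c': occ=0, LF[3]=C('c')+0=21+0=21
L[4]='B': occ=0, LF[4]=C('B')+0=6+0=6
L[5]='a': occ=0, LF[5]=C('a')+0=11+0=11
L[6]='C': occ=0, LF[6]=C('C')+0=9+0=9
L[7]='a': occ=1, LF[7]=C('a')+1=11+1=12
L[8]='A': occ=0, LF[8]=C('A')+0=1+0=1
L[9]='c': occ=1, LF[9]=C('c')+1=21+1=22
L[10]='a': occ=2, LF[10]=C('a')+2=11+2=13
L[11]='B': occ=1, LF[11]=C('B')+1=6+1=7
L[12]='a': occ=3, LF[12]=C('a')+3=11+3=14
L[13]='A': occ=1, LF[13]=C('A')+1=1+1=2
L[14]='b': occ=2, LF[14]=C('b')+2=16+2=18
L[15]='A': occ=2, LF[15]=C('A')+2=1+2=3
L[16]='b': occ=3, LF[16]=C('b')+3=16+3=19
L[17]='B': occ=2, LF[17]=C('B')+2=6+2=8
L[18]='b': occ=4, LF[18]=C('b')+4=16+4=20
L[19]='a': occ=4, LF[19]=C('a')+4=11+4=15
L[20]='C': occ=1, LF[20]=C('C')+1=9+1=10
L[21]='A': occ=3, LF[21]=C('A')+3=1+3=4
L[22]='A': occ=4, LF[22]=C('A')+4=1+4=5

Answer: 16 0 17 21 6 11 9 12 1 22 13 7 14 2 18 3 19 8 20 15 10 4 5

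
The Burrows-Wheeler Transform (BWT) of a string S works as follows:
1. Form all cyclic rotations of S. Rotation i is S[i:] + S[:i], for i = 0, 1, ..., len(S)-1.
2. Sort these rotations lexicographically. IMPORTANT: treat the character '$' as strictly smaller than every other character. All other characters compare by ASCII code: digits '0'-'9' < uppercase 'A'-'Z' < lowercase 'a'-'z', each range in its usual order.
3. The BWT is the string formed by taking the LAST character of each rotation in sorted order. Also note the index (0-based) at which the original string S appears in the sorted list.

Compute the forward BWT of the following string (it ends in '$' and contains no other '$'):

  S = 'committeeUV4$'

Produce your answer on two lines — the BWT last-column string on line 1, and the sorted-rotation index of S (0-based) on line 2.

Answer: 4VeU$etmmocti
4

Derivation:
All 13 rotations (rotation i = S[i:]+S[:i]):
  rot[0] = committeeUV4$
  rot[1] = ommitteeUV4$c
  rot[2] = mmitteeUV4$co
  rot[3] = mitteeUV4$com
  rot[4] = itteeUV4$comm
  rot[5] = tteeUV4$commi
  rot[6] = teeUV4$commit
  rot[7] = eeUV4$committ
  rot[8] = eUV4$committe
  rot[9] = UV4$committee
  rot[10] = V4$committeeU
  rot[11] = 4$committeeUV
  rot[12] = $committeeUV4
Sorted (with $ < everything):
  sorted[0] = $committeeUV4  (last char: '4')
  sorted[1] = 4$committeeUV  (last char: 'V')
  sorted[2] = UV4$committee  (last char: 'e')
  sorted[3] = V4$committeeU  (last char: 'U')
  sorted[4] = committeeUV4$  (last char: '$')
  sorted[5] = eUV4$committe  (last char: 'e')
  sorted[6] = eeUV4$committ  (last char: 't')
  sorted[7] = itteeUV4$comm  (last char: 'm')
  sorted[8] = mitteeUV4$com  (last char: 'm')
  sorted[9] = mmitteeUV4$co  (last char: 'o')
  sorted[10] = ommitteeUV4$c  (last char: 'c')
  sorted[11] = teeUV4$commit  (last char: 't')
  sorted[12] = tteeUV4$commi  (last char: 'i')
Last column: 4VeU$etmmocti
Original string S is at sorted index 4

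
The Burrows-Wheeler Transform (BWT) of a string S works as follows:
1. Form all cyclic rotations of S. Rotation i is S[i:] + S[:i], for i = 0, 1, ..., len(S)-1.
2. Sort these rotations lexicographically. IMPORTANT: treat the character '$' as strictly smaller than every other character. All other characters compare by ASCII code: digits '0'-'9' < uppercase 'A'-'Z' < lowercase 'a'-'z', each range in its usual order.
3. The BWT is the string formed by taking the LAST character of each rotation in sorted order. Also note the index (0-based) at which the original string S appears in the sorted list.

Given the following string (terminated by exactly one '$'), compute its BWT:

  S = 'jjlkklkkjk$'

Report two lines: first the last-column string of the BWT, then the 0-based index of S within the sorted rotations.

Answer: k$kjjkllkkj
1

Derivation:
All 11 rotations (rotation i = S[i:]+S[:i]):
  rot[0] = jjlkklkkjk$
  rot[1] = jlkklkkjk$j
  rot[2] = lkklkkjk$jj
  rot[3] = kklkkjk$jjl
  rot[4] = klkkjk$jjlk
  rot[5] = lkkjk$jjlkk
  rot[6] = kkjk$jjlkkl
  rot[7] = kjk$jjlkklk
  rot[8] = jk$jjlkklkk
  rot[9] = k$jjlkklkkj
  rot[10] = $jjlkklkkjk
Sorted (with $ < everything):
  sorted[0] = $jjlkklkkjk  (last char: 'k')
  sorted[1] = jjlkklkkjk$  (last char: '$')
  sorted[2] = jk$jjlkklkk  (last char: 'k')
  sorted[3] = jlkklkkjk$j  (last char: 'j')
  sorted[4] = k$jjlkklkkj  (last char: 'j')
  sorted[5] = kjk$jjlkklk  (last char: 'k')
  sorted[6] = kkjk$jjlkkl  (last char: 'l')
  sorted[7] = kklkkjk$jjl  (last char: 'l')
  sorted[8] = klkkjk$jjlk  (last char: 'k')
  sorted[9] = lkkjk$jjlkk  (last char: 'k')
  sorted[10] = lkklkkjk$jj  (last char: 'j')
Last column: k$kjjkllkkj
Original string S is at sorted index 1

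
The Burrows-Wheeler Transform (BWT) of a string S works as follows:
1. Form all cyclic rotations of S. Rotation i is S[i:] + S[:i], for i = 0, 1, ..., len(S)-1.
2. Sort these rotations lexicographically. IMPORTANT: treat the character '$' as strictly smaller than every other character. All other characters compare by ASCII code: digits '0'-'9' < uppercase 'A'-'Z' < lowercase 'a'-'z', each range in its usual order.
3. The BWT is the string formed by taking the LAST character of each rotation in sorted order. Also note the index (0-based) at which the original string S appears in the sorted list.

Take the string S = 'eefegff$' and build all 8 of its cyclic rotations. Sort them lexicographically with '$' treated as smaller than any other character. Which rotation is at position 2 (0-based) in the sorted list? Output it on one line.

All 8 rotations (rotation i = S[i:]+S[:i]):
  rot[0] = eefegff$
  rot[1] = efegff$e
  rot[2] = fegff$ee
  rot[3] = egff$eef
  rot[4] = gff$eefe
  rot[5] = ff$eefeg
  rot[6] = f$eefegf
  rot[7] = $eefegff
Sorted (with $ < everything):
  sorted[0] = $eefegff
  sorted[1] = eefegff$
  sorted[2] = efegff$e
  sorted[3] = egff$eef
  sorted[4] = f$eefegf
  sorted[5] = fegff$ee
  sorted[6] = ff$eefeg
  sorted[7] = gff$eefe
sorted[2] = efegff$e

Answer: efegff$e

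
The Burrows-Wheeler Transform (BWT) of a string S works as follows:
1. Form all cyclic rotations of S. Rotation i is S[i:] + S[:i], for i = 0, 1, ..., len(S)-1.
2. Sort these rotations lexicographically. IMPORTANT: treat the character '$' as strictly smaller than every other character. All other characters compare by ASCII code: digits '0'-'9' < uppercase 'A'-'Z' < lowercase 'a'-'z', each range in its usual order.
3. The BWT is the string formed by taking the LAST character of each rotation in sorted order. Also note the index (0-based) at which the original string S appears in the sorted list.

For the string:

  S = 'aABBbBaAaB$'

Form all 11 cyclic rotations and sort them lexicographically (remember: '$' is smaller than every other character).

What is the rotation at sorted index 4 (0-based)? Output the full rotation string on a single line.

All 11 rotations (rotation i = S[i:]+S[:i]):
  rot[0] = aABBbBaAaB$
  rot[1] = ABBbBaAaB$a
  rot[2] = BBbBaAaB$aA
  rot[3] = BbBaAaB$aAB
  rot[4] = bBaAaB$aABB
  rot[5] = BaAaB$aABBb
  rot[6] = aAaB$aABBbB
  rot[7] = AaB$aABBbBa
  rot[8] = aB$aABBbBaA
  rot[9] = B$aABBbBaAa
  rot[10] = $aABBbBaAaB
Sorted (with $ < everything):
  sorted[0] = $aABBbBaAaB
  sorted[1] = ABBbBaAaB$a
  sorted[2] = AaB$aABBbBa
  sorted[3] = B$aABBbBaAa
  sorted[4] = BBbBaAaB$aA
  sorted[5] = BaAaB$aABBb
  sorted[6] = BbBaAaB$aAB
  sorted[7] = aABBbBaAaB$
  sorted[8] = aAaB$aABBbB
  sorted[9] = aB$aABBbBaA
  sorted[10] = bBaAaB$aABB
sorted[4] = BBbBaAaB$aA

Answer: BBbBaAaB$aA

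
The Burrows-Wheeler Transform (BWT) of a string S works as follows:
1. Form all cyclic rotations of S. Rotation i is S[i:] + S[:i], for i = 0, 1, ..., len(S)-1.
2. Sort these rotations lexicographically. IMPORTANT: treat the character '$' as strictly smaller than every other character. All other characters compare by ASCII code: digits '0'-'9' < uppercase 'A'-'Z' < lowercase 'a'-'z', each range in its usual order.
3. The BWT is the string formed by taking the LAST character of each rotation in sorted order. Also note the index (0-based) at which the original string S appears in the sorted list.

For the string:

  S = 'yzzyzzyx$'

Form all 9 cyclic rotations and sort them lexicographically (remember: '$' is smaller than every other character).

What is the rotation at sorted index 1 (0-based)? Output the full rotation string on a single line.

All 9 rotations (rotation i = S[i:]+S[:i]):
  rot[0] = yzzyzzyx$
  rot[1] = zzyzzyx$y
  rot[2] = zyzzyx$yz
  rot[3] = yzzyx$yzz
  rot[4] = zzyx$yzzy
  rot[5] = zyx$yzzyz
  rot[6] = yx$yzzyzz
  rot[7] = x$yzzyzzy
  rot[8] = $yzzyzzyx
Sorted (with $ < everything):
  sorted[0] = $yzzyzzyx
  sorted[1] = x$yzzyzzy
  sorted[2] = yx$yzzyzz
  sorted[3] = yzzyx$yzz
  sorted[4] = yzzyzzyx$
  sorted[5] = zyx$yzzyz
  sorted[6] = zyzzyx$yz
  sorted[7] = zzyx$yzzy
  sorted[8] = zzyzzyx$y
sorted[1] = x$yzzyzzy

Answer: x$yzzyzzy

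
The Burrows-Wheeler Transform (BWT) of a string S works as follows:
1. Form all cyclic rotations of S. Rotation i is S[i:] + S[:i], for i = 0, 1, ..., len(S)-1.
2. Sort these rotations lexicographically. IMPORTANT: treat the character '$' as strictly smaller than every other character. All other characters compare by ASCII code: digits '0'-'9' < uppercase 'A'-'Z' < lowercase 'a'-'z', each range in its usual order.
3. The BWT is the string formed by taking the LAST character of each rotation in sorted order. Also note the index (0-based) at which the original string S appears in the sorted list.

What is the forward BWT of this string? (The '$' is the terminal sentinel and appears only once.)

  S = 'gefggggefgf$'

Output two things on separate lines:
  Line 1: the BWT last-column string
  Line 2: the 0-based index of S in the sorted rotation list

All 12 rotations (rotation i = S[i:]+S[:i]):
  rot[0] = gefggggefgf$
  rot[1] = efggggefgf$g
  rot[2] = fggggefgf$ge
  rot[3] = ggggefgf$gef
  rot[4] = gggefgf$gefg
  rot[5] = ggefgf$gefgg
  rot[6] = gefgf$gefggg
  rot[7] = efgf$gefgggg
  rot[8] = fgf$gefgggge
  rot[9] = gf$gefggggef
  rot[10] = f$gefggggefg
  rot[11] = $gefggggefgf
Sorted (with $ < everything):
  sorted[0] = $gefggggefgf  (last char: 'f')
  sorted[1] = efgf$gefgggg  (last char: 'g')
  sorted[2] = efggggefgf$g  (last char: 'g')
  sorted[3] = f$gefggggefg  (last char: 'g')
  sorted[4] = fgf$gefgggge  (last char: 'e')
  sorted[5] = fggggefgf$ge  (last char: 'e')
  sorted[6] = gefgf$gefggg  (last char: 'g')
  sorted[7] = gefggggefgf$  (last char: '$')
  sorted[8] = gf$gefggggef  (last char: 'f')
  sorted[9] = ggefgf$gefgg  (last char: 'g')
  sorted[10] = gggefgf$gefg  (last char: 'g')
  sorted[11] = ggggefgf$gef  (last char: 'f')
Last column: fgggeeg$fggf
Original string S is at sorted index 7

Answer: fgggeeg$fggf
7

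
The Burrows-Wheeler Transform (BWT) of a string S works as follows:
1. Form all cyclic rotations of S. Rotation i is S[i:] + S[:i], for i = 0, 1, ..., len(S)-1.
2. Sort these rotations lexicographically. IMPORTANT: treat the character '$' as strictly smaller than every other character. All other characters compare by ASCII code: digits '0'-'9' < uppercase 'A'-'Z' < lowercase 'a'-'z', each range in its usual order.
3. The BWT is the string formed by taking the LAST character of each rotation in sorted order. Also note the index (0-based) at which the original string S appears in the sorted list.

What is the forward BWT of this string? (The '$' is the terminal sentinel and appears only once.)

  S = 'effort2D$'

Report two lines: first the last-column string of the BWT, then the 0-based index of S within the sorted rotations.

Answer: Dt2$effor
3

Derivation:
All 9 rotations (rotation i = S[i:]+S[:i]):
  rot[0] = effort2D$
  rot[1] = ffort2D$e
  rot[2] = fort2D$ef
  rot[3] = ort2D$eff
  rot[4] = rt2D$effo
  rot[5] = t2D$effor
  rot[6] = 2D$effort
  rot[7] = D$effort2
  rot[8] = $effort2D
Sorted (with $ < everything):
  sorted[0] = $effort2D  (last char: 'D')
  sorted[1] = 2D$effort  (last char: 't')
  sorted[2] = D$effort2  (last char: '2')
  sorted[3] = effort2D$  (last char: '$')
  sorted[4] = ffort2D$e  (last char: 'e')
  sorted[5] = fort2D$ef  (last char: 'f')
  sorted[6] = ort2D$eff  (last char: 'f')
  sorted[7] = rt2D$effo  (last char: 'o')
  sorted[8] = t2D$effor  (last char: 'r')
Last column: Dt2$effor
Original string S is at sorted index 3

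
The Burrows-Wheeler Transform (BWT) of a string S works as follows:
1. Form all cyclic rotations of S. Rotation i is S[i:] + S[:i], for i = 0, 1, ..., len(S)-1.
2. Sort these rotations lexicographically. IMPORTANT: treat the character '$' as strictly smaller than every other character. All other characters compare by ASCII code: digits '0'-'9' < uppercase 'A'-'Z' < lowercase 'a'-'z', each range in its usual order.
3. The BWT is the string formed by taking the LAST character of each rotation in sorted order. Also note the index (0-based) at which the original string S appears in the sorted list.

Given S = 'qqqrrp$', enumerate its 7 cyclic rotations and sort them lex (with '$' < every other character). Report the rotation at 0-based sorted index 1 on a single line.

All 7 rotations (rotation i = S[i:]+S[:i]):
  rot[0] = qqqrrp$
  rot[1] = qqrrp$q
  rot[2] = qrrp$qq
  rot[3] = rrp$qqq
  rot[4] = rp$qqqr
  rot[5] = p$qqqrr
  rot[6] = $qqqrrp
Sorted (with $ < everything):
  sorted[0] = $qqqrrp
  sorted[1] = p$qqqrr
  sorted[2] = qqqrrp$
  sorted[3] = qqrrp$q
  sorted[4] = qrrp$qq
  sorted[5] = rp$qqqr
  sorted[6] = rrp$qqq
sorted[1] = p$qqqrr

Answer: p$qqqrr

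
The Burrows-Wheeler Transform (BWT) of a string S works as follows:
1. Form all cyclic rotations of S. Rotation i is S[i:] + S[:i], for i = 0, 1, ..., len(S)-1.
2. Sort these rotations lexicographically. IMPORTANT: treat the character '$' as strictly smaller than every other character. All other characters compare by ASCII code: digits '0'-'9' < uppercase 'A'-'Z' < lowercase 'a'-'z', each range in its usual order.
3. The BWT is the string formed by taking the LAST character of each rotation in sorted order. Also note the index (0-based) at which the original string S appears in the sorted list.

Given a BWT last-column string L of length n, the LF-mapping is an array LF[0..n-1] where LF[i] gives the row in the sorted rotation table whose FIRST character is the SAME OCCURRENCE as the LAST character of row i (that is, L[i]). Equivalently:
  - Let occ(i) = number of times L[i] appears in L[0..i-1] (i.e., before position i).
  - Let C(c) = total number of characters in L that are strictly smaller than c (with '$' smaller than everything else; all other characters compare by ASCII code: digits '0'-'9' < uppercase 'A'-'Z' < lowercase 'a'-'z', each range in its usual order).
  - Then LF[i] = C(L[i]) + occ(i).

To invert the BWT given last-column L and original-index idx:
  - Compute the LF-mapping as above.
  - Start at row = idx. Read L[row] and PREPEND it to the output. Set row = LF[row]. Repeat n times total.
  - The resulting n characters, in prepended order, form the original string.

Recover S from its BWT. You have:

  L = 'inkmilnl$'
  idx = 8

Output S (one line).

Answer: nmkillni$

Derivation:
LF mapping: 1 7 3 6 2 4 8 5 0
Walk LF starting at row 8, prepending L[row]:
  step 1: row=8, L[8]='$', prepend. Next row=LF[8]=0
  step 2: row=0, L[0]='i', prepend. Next row=LF[0]=1
  step 3: row=1, L[1]='n', prepend. Next row=LF[1]=7
  step 4: row=7, L[7]='l', prepend. Next row=LF[7]=5
  step 5: row=5, L[5]='l', prepend. Next row=LF[5]=4
  step 6: row=4, L[4]='i', prepend. Next row=LF[4]=2
  step 7: row=2, L[2]='k', prepend. Next row=LF[2]=3
  step 8: row=3, L[3]='m', prepend. Next row=LF[3]=6
  step 9: row=6, L[6]='n', prepend. Next row=LF[6]=8
Reversed output: nmkillni$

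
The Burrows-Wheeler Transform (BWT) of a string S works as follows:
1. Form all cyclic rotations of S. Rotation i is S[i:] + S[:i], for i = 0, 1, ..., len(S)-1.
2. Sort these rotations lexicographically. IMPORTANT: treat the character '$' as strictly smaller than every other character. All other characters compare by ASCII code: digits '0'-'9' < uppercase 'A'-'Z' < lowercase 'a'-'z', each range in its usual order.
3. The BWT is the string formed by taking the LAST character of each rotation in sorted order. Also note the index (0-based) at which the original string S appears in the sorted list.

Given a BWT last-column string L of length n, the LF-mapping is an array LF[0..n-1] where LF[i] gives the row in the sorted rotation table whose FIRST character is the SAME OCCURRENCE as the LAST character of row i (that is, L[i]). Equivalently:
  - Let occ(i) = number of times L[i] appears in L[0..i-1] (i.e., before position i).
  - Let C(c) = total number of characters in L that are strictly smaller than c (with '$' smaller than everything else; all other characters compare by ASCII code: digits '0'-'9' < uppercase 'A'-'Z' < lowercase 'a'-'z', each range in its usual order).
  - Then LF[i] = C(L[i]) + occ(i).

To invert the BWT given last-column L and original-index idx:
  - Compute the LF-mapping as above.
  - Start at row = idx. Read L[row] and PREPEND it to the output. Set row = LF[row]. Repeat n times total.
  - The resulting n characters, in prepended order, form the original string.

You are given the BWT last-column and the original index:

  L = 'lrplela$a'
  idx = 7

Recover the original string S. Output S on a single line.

Answer: parallel$

Derivation:
LF mapping: 4 8 7 5 3 6 1 0 2
Walk LF starting at row 7, prepending L[row]:
  step 1: row=7, L[7]='$', prepend. Next row=LF[7]=0
  step 2: row=0, L[0]='l', prepend. Next row=LF[0]=4
  step 3: row=4, L[4]='e', prepend. Next row=LF[4]=3
  step 4: row=3, L[3]='l', prepend. Next row=LF[3]=5
  step 5: row=5, L[5]='l', prepend. Next row=LF[5]=6
  step 6: row=6, L[6]='a', prepend. Next row=LF[6]=1
  step 7: row=1, L[1]='r', prepend. Next row=LF[1]=8
  step 8: row=8, L[8]='a', prepend. Next row=LF[8]=2
  step 9: row=2, L[2]='p', prepend. Next row=LF[2]=7
Reversed output: parallel$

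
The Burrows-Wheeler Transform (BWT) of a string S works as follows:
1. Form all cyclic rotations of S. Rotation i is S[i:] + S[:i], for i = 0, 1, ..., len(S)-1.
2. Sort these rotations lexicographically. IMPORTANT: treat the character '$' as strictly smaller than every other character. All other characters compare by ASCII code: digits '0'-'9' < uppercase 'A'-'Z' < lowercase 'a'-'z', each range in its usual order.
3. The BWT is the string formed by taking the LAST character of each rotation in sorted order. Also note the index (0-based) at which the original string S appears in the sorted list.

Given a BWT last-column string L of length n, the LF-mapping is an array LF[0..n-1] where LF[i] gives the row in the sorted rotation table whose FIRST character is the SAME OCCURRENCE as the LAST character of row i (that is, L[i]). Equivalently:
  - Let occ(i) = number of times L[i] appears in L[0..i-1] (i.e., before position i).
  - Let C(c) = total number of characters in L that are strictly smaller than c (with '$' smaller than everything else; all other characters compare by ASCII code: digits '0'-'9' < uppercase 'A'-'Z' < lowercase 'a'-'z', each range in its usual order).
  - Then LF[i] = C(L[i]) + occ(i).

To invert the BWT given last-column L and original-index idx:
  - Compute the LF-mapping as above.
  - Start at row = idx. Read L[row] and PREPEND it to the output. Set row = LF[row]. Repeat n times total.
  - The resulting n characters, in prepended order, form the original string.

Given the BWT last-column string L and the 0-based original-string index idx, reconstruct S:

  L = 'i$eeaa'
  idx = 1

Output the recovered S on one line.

LF mapping: 5 0 3 4 1 2
Walk LF starting at row 1, prepending L[row]:
  step 1: row=1, L[1]='$', prepend. Next row=LF[1]=0
  step 2: row=0, L[0]='i', prepend. Next row=LF[0]=5
  step 3: row=5, L[5]='a', prepend. Next row=LF[5]=2
  step 4: row=2, L[2]='e', prepend. Next row=LF[2]=3
  step 5: row=3, L[3]='e', prepend. Next row=LF[3]=4
  step 6: row=4, L[4]='a', prepend. Next row=LF[4]=1
Reversed output: aeeai$

Answer: aeeai$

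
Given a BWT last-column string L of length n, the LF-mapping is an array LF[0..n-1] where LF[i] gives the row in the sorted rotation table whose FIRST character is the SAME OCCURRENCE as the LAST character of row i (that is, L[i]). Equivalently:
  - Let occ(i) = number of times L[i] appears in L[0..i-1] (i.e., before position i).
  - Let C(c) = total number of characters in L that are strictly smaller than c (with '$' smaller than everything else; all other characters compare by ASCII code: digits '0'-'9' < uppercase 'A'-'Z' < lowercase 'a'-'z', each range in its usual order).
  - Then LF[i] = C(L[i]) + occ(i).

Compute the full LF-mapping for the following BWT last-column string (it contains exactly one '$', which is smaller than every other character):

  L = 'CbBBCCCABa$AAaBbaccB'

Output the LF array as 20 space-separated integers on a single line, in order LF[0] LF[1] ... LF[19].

Answer: 9 16 4 5 10 11 12 1 6 13 0 2 3 14 7 17 15 18 19 8

Derivation:
Char counts: '$':1, 'A':3, 'B':5, 'C':4, 'a':3, 'b':2, 'c':2
C (first-col start): C('$')=0, C('A')=1, C('B')=4, C('C')=9, C('a')=13, C('b')=16, C('c')=18
L[0]='C': occ=0, LF[0]=C('C')+0=9+0=9
L[1]='b': occ=0, LF[1]=C('b')+0=16+0=16
L[2]='B': occ=0, LF[2]=C('B')+0=4+0=4
L[3]='B': occ=1, LF[3]=C('B')+1=4+1=5
L[4]='C': occ=1, LF[4]=C('C')+1=9+1=10
L[5]='C': occ=2, LF[5]=C('C')+2=9+2=11
L[6]='C': occ=3, LF[6]=C('C')+3=9+3=12
L[7]='A': occ=0, LF[7]=C('A')+0=1+0=1
L[8]='B': occ=2, LF[8]=C('B')+2=4+2=6
L[9]='a': occ=0, LF[9]=C('a')+0=13+0=13
L[10]='$': occ=0, LF[10]=C('$')+0=0+0=0
L[11]='A': occ=1, LF[11]=C('A')+1=1+1=2
L[12]='A': occ=2, LF[12]=C('A')+2=1+2=3
L[13]='a': occ=1, LF[13]=C('a')+1=13+1=14
L[14]='B': occ=3, LF[14]=C('B')+3=4+3=7
L[15]='b': occ=1, LF[15]=C('b')+1=16+1=17
L[16]='a': occ=2, LF[16]=C('a')+2=13+2=15
L[17]='c': occ=0, LF[17]=C('c')+0=18+0=18
L[18]='c': occ=1, LF[18]=C('c')+1=18+1=19
L[19]='B': occ=4, LF[19]=C('B')+4=4+4=8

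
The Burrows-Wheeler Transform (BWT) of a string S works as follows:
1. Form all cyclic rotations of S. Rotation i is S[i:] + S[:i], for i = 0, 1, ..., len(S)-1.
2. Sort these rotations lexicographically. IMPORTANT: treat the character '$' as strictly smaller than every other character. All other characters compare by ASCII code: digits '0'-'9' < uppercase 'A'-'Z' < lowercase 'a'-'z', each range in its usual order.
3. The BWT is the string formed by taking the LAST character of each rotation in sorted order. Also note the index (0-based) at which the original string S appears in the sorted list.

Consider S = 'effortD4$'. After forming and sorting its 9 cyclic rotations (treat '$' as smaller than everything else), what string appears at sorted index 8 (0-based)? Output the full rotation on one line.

All 9 rotations (rotation i = S[i:]+S[:i]):
  rot[0] = effortD4$
  rot[1] = ffortD4$e
  rot[2] = fortD4$ef
  rot[3] = ortD4$eff
  rot[4] = rtD4$effo
  rot[5] = tD4$effor
  rot[6] = D4$effort
  rot[7] = 4$effortD
  rot[8] = $effortD4
Sorted (with $ < everything):
  sorted[0] = $effortD4
  sorted[1] = 4$effortD
  sorted[2] = D4$effort
  sorted[3] = effortD4$
  sorted[4] = ffortD4$e
  sorted[5] = fortD4$ef
  sorted[6] = ortD4$eff
  sorted[7] = rtD4$effo
  sorted[8] = tD4$effor
sorted[8] = tD4$effor

Answer: tD4$effor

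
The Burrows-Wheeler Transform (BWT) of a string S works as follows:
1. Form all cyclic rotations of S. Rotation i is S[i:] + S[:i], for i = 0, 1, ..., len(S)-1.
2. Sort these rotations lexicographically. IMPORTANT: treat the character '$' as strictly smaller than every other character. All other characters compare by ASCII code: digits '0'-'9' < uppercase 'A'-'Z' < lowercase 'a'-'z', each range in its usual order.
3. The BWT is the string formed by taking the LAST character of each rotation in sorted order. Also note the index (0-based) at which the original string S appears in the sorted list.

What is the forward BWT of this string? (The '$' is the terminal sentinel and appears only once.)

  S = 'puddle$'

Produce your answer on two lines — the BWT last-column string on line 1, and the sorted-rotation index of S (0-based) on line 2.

Answer: eudld$p
5

Derivation:
All 7 rotations (rotation i = S[i:]+S[:i]):
  rot[0] = puddle$
  rot[1] = uddle$p
  rot[2] = ddle$pu
  rot[3] = dle$pud
  rot[4] = le$pudd
  rot[5] = e$puddl
  rot[6] = $puddle
Sorted (with $ < everything):
  sorted[0] = $puddle  (last char: 'e')
  sorted[1] = ddle$pu  (last char: 'u')
  sorted[2] = dle$pud  (last char: 'd')
  sorted[3] = e$puddl  (last char: 'l')
  sorted[4] = le$pudd  (last char: 'd')
  sorted[5] = puddle$  (last char: '$')
  sorted[6] = uddle$p  (last char: 'p')
Last column: eudld$p
Original string S is at sorted index 5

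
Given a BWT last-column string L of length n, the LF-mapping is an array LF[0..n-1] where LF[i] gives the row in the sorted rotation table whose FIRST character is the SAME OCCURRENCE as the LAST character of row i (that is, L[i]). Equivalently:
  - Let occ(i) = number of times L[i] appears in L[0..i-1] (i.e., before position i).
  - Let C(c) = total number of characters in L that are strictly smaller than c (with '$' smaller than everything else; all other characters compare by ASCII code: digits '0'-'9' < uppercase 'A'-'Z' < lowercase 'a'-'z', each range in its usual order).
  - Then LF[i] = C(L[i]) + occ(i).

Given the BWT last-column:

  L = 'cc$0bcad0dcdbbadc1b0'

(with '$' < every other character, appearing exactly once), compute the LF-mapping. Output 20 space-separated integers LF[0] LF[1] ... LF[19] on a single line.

Char counts: '$':1, '0':3, '1':1, 'a':2, 'b':4, 'c':5, 'd':4
C (first-col start): C('$')=0, C('0')=1, C('1')=4, C('a')=5, C('b')=7, C('c')=11, C('d')=16
L[0]='c': occ=0, LF[0]=C('c')+0=11+0=11
L[1]='c': occ=1, LF[1]=C('c')+1=11+1=12
L[2]='$': occ=0, LF[2]=C('$')+0=0+0=0
L[3]='0': occ=0, LF[3]=C('0')+0=1+0=1
L[4]='b': occ=0, LF[4]=C('b')+0=7+0=7
L[5]='c': occ=2, LF[5]=C('c')+2=11+2=13
L[6]='a': occ=0, LF[6]=C('a')+0=5+0=5
L[7]='d': occ=0, LF[7]=C('d')+0=16+0=16
L[8]='0': occ=1, LF[8]=C('0')+1=1+1=2
L[9]='d': occ=1, LF[9]=C('d')+1=16+1=17
L[10]='c': occ=3, LF[10]=C('c')+3=11+3=14
L[11]='d': occ=2, LF[11]=C('d')+2=16+2=18
L[12]='b': occ=1, LF[12]=C('b')+1=7+1=8
L[13]='b': occ=2, LF[13]=C('b')+2=7+2=9
L[14]='a': occ=1, LF[14]=C('a')+1=5+1=6
L[15]='d': occ=3, LF[15]=C('d')+3=16+3=19
L[16]='c': occ=4, LF[16]=C('c')+4=11+4=15
L[17]='1': occ=0, LF[17]=C('1')+0=4+0=4
L[18]='b': occ=3, LF[18]=C('b')+3=7+3=10
L[19]='0': occ=2, LF[19]=C('0')+2=1+2=3

Answer: 11 12 0 1 7 13 5 16 2 17 14 18 8 9 6 19 15 4 10 3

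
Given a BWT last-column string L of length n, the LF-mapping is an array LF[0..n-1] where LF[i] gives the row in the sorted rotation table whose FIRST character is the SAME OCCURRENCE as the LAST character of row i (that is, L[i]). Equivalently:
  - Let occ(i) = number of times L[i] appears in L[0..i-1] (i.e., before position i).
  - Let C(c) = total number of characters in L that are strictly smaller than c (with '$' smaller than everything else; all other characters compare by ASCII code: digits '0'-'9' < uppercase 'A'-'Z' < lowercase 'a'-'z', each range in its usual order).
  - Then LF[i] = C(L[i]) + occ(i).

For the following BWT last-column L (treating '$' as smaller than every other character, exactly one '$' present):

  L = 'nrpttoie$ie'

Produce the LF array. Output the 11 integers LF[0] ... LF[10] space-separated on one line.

Answer: 5 8 7 9 10 6 3 1 0 4 2

Derivation:
Char counts: '$':1, 'e':2, 'i':2, 'n':1, 'o':1, 'p':1, 'r':1, 't':2
C (first-col start): C('$')=0, C('e')=1, C('i')=3, C('n')=5, C('o')=6, C('p')=7, C('r')=8, C('t')=9
L[0]='n': occ=0, LF[0]=C('n')+0=5+0=5
L[1]='r': occ=0, LF[1]=C('r')+0=8+0=8
L[2]='p': occ=0, LF[2]=C('p')+0=7+0=7
L[3]='t': occ=0, LF[3]=C('t')+0=9+0=9
L[4]='t': occ=1, LF[4]=C('t')+1=9+1=10
L[5]='o': occ=0, LF[5]=C('o')+0=6+0=6
L[6]='i': occ=0, LF[6]=C('i')+0=3+0=3
L[7]='e': occ=0, LF[7]=C('e')+0=1+0=1
L[8]='$': occ=0, LF[8]=C('$')+0=0+0=0
L[9]='i': occ=1, LF[9]=C('i')+1=3+1=4
L[10]='e': occ=1, LF[10]=C('e')+1=1+1=2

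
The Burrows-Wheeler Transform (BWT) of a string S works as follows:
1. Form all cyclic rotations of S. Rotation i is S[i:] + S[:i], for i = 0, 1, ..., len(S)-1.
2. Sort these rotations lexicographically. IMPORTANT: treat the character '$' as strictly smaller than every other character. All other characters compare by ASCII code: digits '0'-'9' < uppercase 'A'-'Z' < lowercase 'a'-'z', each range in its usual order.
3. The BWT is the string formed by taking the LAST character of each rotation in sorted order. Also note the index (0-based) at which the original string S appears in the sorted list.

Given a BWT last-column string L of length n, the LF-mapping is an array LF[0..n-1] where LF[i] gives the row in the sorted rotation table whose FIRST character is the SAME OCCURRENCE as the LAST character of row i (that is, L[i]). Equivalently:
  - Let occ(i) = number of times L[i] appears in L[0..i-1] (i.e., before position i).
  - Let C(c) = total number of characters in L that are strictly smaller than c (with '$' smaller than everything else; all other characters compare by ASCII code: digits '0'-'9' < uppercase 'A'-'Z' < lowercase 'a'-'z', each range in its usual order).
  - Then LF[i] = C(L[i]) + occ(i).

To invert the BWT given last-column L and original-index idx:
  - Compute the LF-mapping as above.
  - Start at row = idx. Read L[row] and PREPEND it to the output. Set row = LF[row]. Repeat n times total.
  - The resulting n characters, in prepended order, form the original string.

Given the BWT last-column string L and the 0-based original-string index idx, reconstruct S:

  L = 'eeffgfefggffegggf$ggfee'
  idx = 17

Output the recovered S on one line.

Answer: gfeggfgfeeggfggeffffee$

Derivation:
LF mapping: 1 2 7 8 15 9 3 10 16 17 11 12 4 18 19 20 13 0 21 22 14 5 6
Walk LF starting at row 17, prepending L[row]:
  step 1: row=17, L[17]='$', prepend. Next row=LF[17]=0
  step 2: row=0, L[0]='e', prepend. Next row=LF[0]=1
  step 3: row=1, L[1]='e', prepend. Next row=LF[1]=2
  step 4: row=2, L[2]='f', prepend. Next row=LF[2]=7
  step 5: row=7, L[7]='f', prepend. Next row=LF[7]=10
  step 6: row=10, L[10]='f', prepend. Next row=LF[10]=11
  step 7: row=11, L[11]='f', prepend. Next row=LF[11]=12
  step 8: row=12, L[12]='e', prepend. Next row=LF[12]=4
  step 9: row=4, L[4]='g', prepend. Next row=LF[4]=15
  step 10: row=15, L[15]='g', prepend. Next row=LF[15]=20
  step 11: row=20, L[20]='f', prepend. Next row=LF[20]=14
  step 12: row=14, L[14]='g', prepend. Next row=LF[14]=19
  step 13: row=19, L[19]='g', prepend. Next row=LF[19]=22
  step 14: row=22, L[22]='e', prepend. Next row=LF[22]=6
  step 15: row=6, L[6]='e', prepend. Next row=LF[6]=3
  step 16: row=3, L[3]='f', prepend. Next row=LF[3]=8
  step 17: row=8, L[8]='g', prepend. Next row=LF[8]=16
  step 18: row=16, L[16]='f', prepend. Next row=LF[16]=13
  step 19: row=13, L[13]='g', prepend. Next row=LF[13]=18
  step 20: row=18, L[18]='g', prepend. Next row=LF[18]=21
  step 21: row=21, L[21]='e', prepend. Next row=LF[21]=5
  step 22: row=5, L[5]='f', prepend. Next row=LF[5]=9
  step 23: row=9, L[9]='g', prepend. Next row=LF[9]=17
Reversed output: gfeggfgfeeggfggeffffee$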